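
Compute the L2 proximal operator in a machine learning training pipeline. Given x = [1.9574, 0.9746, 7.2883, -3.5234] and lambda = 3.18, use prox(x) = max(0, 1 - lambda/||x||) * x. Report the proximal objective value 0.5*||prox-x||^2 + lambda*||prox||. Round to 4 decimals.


Step 1: Compute ||x||.
||x|| = 8.3854
Step 2: Compute scaling factor.
scale = max(0, 1 - 3.18/8.3854) = 0.6208
Step 3: prox(x) = [1.2151, 0.605, 4.5244, -2.1872]
||prox(x)|| = 5.2054
Step 4: Proximal objective.
0.5*||prox-x||^2 = 5.0562
lambda*||prox|| = 16.5532
Total = 21.6094


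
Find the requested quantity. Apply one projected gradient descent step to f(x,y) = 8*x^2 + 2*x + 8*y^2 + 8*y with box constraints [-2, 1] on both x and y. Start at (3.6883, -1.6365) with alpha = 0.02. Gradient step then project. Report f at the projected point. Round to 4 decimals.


Step 1: Compute gradient at (3.6883, -1.6365).
grad_x = 2*8*3.6883 + 2 = 61.0128
grad_y = 2*8*-1.6365 + 8 = -18.184
Step 2: Gradient step.
x_raw = 3.6883 - 0.02*61.0128 = 2.468
y_raw = -1.6365 - 0.02*-18.184 = -1.2728
Step 3: Project onto [-2, 1].
x_proj = clip(2.468) = 1.0
y_proj = clip(-1.2728) = -1.2728
Step 4: Evaluate f.
f(1.0, -1.2728) = 12.778


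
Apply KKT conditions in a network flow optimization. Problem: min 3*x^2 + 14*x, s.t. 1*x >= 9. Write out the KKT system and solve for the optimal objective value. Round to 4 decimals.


Step 1: Try lambda = 0 (constraint inactive).
x_unc = -14/(2*3) = -2.3333
Check: 1*-2.3333 = -2.3333 < 9 -- violated!
Step 2: Constraint must be active: 1*x = 9
x* = 9/1 = 9.0
lambda = (2*3*9.0 + 14)/1 = 68.0
Step 3: Compute optimal value.
f(x*) = 3*9.0^2 + 14*9.0 = 369.0


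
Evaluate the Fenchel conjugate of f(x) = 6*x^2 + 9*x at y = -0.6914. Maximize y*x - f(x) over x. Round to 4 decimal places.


f*(y) = sup_x {y*x - a*x^2 - b*x} = sup_x {(y-b)*x - a*x^2}
FOC: (y - b) - 2a*x = 0 => x* = (y - b)/(2a)
x* = (-0.6914 - 9)/(2*6) = -0.8076
f*(-0.6914) = (y-b)^2/(4a) = (-0.6914 - 9)^2/(4*6)
= 93.9232/24 = 3.9135


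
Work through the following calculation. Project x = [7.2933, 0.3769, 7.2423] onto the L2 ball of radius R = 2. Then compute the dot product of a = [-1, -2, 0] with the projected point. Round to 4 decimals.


Step 1: Compute ||x|| (intermediates to 6 decimals).
||x|| = sqrt(7.2933^2 + 0.3769^2 + 7.2423^2) = 10.285193
Step 2: Project.
Since ||x|| > R, scale = R/||x|| = 2/10.285193 = 0.194454, proj(x) = scale * x
proj(x) = [1.418211, 0.07329, 1.408294]
Step 3: Dot product.
a^T * proj(x) = -1*1.418211 - 2*0.07329 + 0*1.408294 = -1.5648


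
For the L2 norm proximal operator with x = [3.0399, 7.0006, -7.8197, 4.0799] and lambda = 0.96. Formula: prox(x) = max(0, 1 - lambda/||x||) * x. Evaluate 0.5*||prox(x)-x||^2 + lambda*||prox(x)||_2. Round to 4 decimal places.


Step 1: Compute ||x||.
||x|| = 11.6637
Step 2: Compute scaling factor.
scale = max(0, 1 - 0.96/11.6637) = 0.9177
Step 3: prox(x) = [2.7897, 6.4244, -7.1761, 3.7441]
||prox(x)|| = 10.7037
Step 4: Proximal objective.
0.5*||prox-x||^2 = 0.4608
lambda*||prox|| = 10.2756
Total = 10.7364


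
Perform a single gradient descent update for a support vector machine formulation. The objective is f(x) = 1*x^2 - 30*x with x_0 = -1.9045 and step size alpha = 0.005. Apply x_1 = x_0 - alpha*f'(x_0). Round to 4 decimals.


We compute the gradient at x_0 and apply the update.
f'(x) = 2*x - 30
f'(-1.9045) = 2*-1.9045 - 30 = -33.809
x_1 = -1.9045 - 0.005*-33.809 = -1.7355


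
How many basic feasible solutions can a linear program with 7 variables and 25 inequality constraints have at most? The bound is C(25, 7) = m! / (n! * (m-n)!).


Each vertex corresponds to some choice of n active constraints out of m, so the number of vertices is at most C(m, n) = m! / (n!(m-n)!).
m = 25, n = 7
Numerator: 25 * 24 * 23 * 22 * 21 * 20 * 19
Denominator: 7! = 5040
C(25, 7) = 480700


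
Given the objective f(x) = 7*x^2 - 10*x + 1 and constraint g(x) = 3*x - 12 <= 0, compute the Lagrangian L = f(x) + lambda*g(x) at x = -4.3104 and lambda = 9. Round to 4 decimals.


Step 1: Evaluate f(x).
f(-4.3104) = 7*(-4.3104)^2 - 10*(-4.3104) + 1 = 174.1608
Step 2: Evaluate g(x).
g(-4.3104) = 3*-4.3104 - 12 = -24.9312
Step 3: Compute Lagrangian.
L = 174.1608 + 9*-24.9312 = -50.22


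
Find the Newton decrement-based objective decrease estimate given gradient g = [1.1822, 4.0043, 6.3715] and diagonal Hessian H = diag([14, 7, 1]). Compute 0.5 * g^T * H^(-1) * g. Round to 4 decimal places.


Step 1: H is diagonal, so H^(-1) * g = [0.0844, 0.572, 6.3715].
Step 2: g^T H^(-1) g = sum_i g_i^2 / H_ii
  = (1.1822)^2/14 + (4.0043)^2/7 + (6.3715)^2/1
  = 0.0998 + 2.2906 + 40.596 = 42.9865
Step 3: Objective decrease = 0.5 * g^T H^(-1) g = 21.4932


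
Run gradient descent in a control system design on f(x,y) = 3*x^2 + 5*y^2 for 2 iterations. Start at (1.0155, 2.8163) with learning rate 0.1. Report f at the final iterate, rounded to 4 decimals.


Gradient descent on f(x,y) = 3*x^2 + 5*y^2.
Starting point: (1.0155, 2.8163), alpha = 0.1
Step 1: grad_x = 2*3*1.0155 = 6.093, grad_y = 2*5*2.8163 = 28.163
  x_1 = 1.0155 - 0.1*6.093 = 0.4062
  y_1 = 2.8163 - 0.1*28.163 = 0.0
Step 2: grad_x = 2*3*0.4062 = 2.4372, grad_y = 2*5*0.0 = 0.0
  x_2 = 0.4062 - 0.1*2.4372 = 0.1625
  y_2 = 0.0 - 0.1*0.0 = 0.0
f(0.1625, 0.0) = 3*0.1625^2 + 5*0.0^2 = 0.0792


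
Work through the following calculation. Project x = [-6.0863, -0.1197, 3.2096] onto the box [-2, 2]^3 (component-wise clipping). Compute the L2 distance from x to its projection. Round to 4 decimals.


Project each component onto [-2, 2].
clip(-6.0863) = -2.0, clip(-0.1197) = -0.1197, clip(3.2096) = 2.0
Projection = [-2.0, -0.1197, 2.0]
Squared diffs: [16.6978, 0.0, 1.4631]
Distance = sqrt(18.1609) = 4.2616


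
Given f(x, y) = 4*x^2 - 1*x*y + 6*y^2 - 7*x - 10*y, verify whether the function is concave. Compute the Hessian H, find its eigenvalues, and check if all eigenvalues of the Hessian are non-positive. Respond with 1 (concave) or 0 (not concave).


The Hessian of f(x,y) = 4*x^2 - 1*x*y + 6*y^2 - 7*x - 10*y is:
H = [[8, -1], [-1, 12]]
Trace = 8 + 12 = 20
Determinant = 8*12 - (-1)^2 = 95
Discriminant = (20)^2 - 4*95 = 20.0
Eigenvalues: lambda_1 = 7.7639, lambda_2 = 12.2361
The function is not concave.

0


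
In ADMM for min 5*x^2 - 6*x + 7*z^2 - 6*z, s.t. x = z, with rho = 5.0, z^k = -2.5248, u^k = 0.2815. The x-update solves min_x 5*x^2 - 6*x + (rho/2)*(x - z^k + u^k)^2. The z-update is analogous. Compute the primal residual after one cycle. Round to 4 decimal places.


ADMM iteration with rho = 5.0, z^k = -2.5248, u^k = 0.2815
Step 1: x-update.
Minimize 5*x^2 - 6*x + (5.0/2)*(x + 2.5248 + 0.2815)^2
FOC: (2*5 + 5.0)*x = 6 + 5.0*(-2.5248 - 0.2815)
x^{k+1} = -0.5354
Step 2: z-update.
Minimize 7*z^2 - 6*z + (5.0/2)*(-0.5354 - z + 0.2815)^2
FOC: (2*7 + 5.0)*z = 6 + 5.0*(-0.5354 + 0.2815)
z^{k+1} = 0.249
Step 3: u-update.
u^{k+1} = 0.2815 - 0.5354 - 0.249 = -0.5029
Step 4: Primal residual = |-0.5354 - 0.249| = 0.7844


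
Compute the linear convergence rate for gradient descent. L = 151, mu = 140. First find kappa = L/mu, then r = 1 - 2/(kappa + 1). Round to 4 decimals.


Step 1: Compute the condition number.
kappa = L/mu = 151/140 = 1.0786
Step 2: Compute the convergence rate.
r = 1 - 2/(kappa + 1) = 1 - 2*mu/(L + mu) = (L - mu)/(L + mu) = 11/291 = 0.0378


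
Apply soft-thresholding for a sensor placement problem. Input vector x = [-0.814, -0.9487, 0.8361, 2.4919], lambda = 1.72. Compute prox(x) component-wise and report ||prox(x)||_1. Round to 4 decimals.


Soft-thresholding with lambda = 1.72:
prox(-0.814) = sign(-0.814)*max(|-0.814| - 1.72, 0) = 0.0
prox(-0.9487) = sign(-0.9487)*max(|-0.9487| - 1.72, 0) = 0.0
prox(0.8361) = sign(0.8361)*max(|0.8361| - 1.72, 0) = 0.0
prox(2.4919) = sign(2.4919)*max(|2.4919| - 1.72, 0) = 0.7719
prox(x) = [0.0, 0.0, 0.0, 0.7719]
||prox(x)||_1 = 0.0 + 0.0 + 0.0 + 0.7719 = 0.7719


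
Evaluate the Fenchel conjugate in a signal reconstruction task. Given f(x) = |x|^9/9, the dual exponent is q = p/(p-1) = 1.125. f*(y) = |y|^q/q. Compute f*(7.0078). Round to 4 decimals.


The conjugate exponent q satisfies 1/p + 1/q = 1.
p = 9, so q = 9/(9 - 1) = 1.125
|y|^q = 7.0078^1.125 = 8.9388
f*(7.0078) = 8.9388 / 1.125 = 7.9456


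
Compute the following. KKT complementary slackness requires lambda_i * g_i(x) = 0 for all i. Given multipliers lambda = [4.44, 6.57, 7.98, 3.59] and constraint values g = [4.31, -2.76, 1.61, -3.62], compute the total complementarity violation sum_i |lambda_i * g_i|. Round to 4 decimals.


KKT complementary slackness check:
lambda_1 * g_1 = 4.44 * 4.31 = 19.1364
lambda_2 * g_2 = 6.57 * -2.76 = -18.1332
lambda_3 * g_3 = 7.98 * 1.61 = 12.8478
lambda_4 * g_4 = 3.59 * -3.62 = -12.9958
Total violation = 19.1364 + 18.1332 + 12.8478 + 12.9958 = 63.1132


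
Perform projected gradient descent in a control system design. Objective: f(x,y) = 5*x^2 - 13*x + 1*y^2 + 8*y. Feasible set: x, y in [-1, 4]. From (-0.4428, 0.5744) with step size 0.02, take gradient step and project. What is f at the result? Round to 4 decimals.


Step 1: Compute gradient at (-0.4428, 0.5744).
grad_x = 2*5*-0.4428 - 13 = -17.428
grad_y = 2*1*0.5744 + 8 = 9.1488
Step 2: Gradient step.
x_raw = -0.4428 - 0.02*-17.428 = -0.0942
y_raw = 0.5744 - 0.02*9.1488 = 0.3914
Step 3: Project onto [-1, 4].
x_proj = clip(-0.0942) = -0.0942
y_proj = clip(0.3914) = 0.3914
Step 4: Evaluate f.
f(-0.0942, 0.3914) = 4.5541


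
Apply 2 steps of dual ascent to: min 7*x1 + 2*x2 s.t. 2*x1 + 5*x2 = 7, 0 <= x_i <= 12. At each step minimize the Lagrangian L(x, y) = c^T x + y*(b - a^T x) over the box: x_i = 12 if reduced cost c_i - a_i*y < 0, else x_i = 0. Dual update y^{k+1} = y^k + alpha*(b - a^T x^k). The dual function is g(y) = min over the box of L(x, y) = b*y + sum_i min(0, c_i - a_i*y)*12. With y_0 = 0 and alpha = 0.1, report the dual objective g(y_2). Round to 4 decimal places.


Dual ascent for LP: min 7*x1 + 2*x2, 2*x1 + 5*x2 = 7, 0 <= x_i <= 12
Step 1: y^k = 0.0, reduced costs: (7.0, 2.0)
  x^k = (0.0, 0.0), subgradient = b - a^T x = 7.0
  y^{k+1} = 0.0 + 0.1*7.0 = 0.7
Step 2: y^k = 0.7, reduced costs: (5.6, -1.5)
  x^k = (0.0, 12.0), subgradient = b - a^T x = -53.0
  y^{k+1} = 0.7 + 0.1*-53.0 = -4.6
Dual objective at y_2 = -4.6: reduced costs (16.2, 25.0), box minimizer x = (0.0, 0.0)
g(y_2) = b*y + (c1 - a1*y)*x1 + (c2 - a2*y)*x2 = 7*(-4.6) + 16.2*0.0 + 25.0*0.0 = -32.2 + 0.0 + 0.0 = -32.2


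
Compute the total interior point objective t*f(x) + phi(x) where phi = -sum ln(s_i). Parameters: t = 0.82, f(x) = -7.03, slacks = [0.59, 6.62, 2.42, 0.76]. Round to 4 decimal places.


Step 1: Compute log-barrier.
ln values: [-0.5276, 1.8901, 0.8838, -0.2744]
phi = -(-0.5276 + 1.8901 + 0.8838 - 0.2744) = -1.9718
Step 2: Compute augmented objective.
t*f(x) = 0.82*-7.03 = -5.7646
Total = -5.7646 - 1.9718 = -7.7364


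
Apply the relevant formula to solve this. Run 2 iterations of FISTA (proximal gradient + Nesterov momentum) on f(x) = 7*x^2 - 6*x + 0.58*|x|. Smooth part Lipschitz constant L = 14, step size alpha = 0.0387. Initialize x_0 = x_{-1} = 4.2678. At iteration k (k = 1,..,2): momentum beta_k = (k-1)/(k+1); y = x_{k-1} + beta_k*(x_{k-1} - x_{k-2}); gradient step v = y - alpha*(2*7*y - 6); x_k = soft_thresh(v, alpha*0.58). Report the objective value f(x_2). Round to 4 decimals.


FISTA on f(x) = 7*x^2 - 6*x + 0.58*|x|
L = 14, alpha = 0.0387
Iteration 1: beta = 0.0, y = 4.2678 + 0.0*(4.2678 - 4.2678) = 4.2678
  grad(y) = 53.7492, v = y - alpha*grad = 2.1877
  prox(v) = soft_thresh(2.1877, 0.0224) = 2.1653
Iteration 2: beta = 0.3333, y = 2.1653 + 0.3333*(2.1653 - 4.2678) = 1.4644
  grad(y) = 14.5018, v = y - alpha*grad = 0.9032
  prox(v) = soft_thresh(0.9032, 0.0224) = 0.8807
f(x_2) = 7*0.8807^2 - 6*0.8807 + 0.58*|0.8807| = 0.6564


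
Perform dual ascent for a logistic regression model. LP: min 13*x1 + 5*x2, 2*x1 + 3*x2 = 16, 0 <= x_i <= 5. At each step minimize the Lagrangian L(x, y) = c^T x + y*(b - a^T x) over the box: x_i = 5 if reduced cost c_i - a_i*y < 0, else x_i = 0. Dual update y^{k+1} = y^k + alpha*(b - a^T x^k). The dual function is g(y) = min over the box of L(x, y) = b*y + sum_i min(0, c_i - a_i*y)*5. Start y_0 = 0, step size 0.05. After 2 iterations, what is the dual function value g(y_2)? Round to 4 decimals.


Dual ascent for LP: min 13*x1 + 5*x2, 2*x1 + 3*x2 = 16, 0 <= x_i <= 5
Step 1: y^k = 0.0, reduced costs: (13.0, 5.0)
  x^k = (0.0, 0.0), subgradient = b - a^T x = 16.0
  y^{k+1} = 0.0 + 0.05*16.0 = 0.8
Step 2: y^k = 0.8, reduced costs: (11.4, 2.6)
  x^k = (0.0, 0.0), subgradient = b - a^T x = 16.0
  y^{k+1} = 0.8 + 0.05*16.0 = 1.6
Dual objective at y_2 = 1.6: reduced costs (9.8, 0.2), box minimizer x = (0.0, 0.0)
g(y_2) = b*y + (c1 - a1*y)*x1 + (c2 - a2*y)*x2 = 16*1.6 + 9.8*0.0 + 0.2*0.0 = 25.6 + 0.0 + 0.0 = 25.6


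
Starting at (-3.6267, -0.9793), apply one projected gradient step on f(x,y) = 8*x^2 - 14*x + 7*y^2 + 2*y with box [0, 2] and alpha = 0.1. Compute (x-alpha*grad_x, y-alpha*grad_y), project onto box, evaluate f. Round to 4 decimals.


Step 1: Compute gradient at (-3.6267, -0.9793).
grad_x = 2*8*-3.6267 - 14 = -72.0272
grad_y = 2*7*-0.9793 + 2 = -11.7102
Step 2: Gradient step.
x_raw = -3.6267 - 0.1*-72.0272 = 3.576
y_raw = -0.9793 - 0.1*-11.7102 = 0.1917
Step 3: Project onto [0, 2].
x_proj = clip(3.576) = 2.0
y_proj = clip(0.1917) = 0.1917
Step 4: Evaluate f.
f(2.0, 0.1917) = 4.6407


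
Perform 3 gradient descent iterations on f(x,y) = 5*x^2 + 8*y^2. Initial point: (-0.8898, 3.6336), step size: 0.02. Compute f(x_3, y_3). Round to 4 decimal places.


Gradient descent on f(x,y) = 5*x^2 + 8*y^2.
Starting point: (-0.8898, 3.6336), alpha = 0.02
Step 1: grad_x = 2*5*-0.8898 = -8.898, grad_y = 2*8*3.6336 = 58.1376
  x_1 = -0.8898 - 0.02*-8.898 = -0.7118
  y_1 = 3.6336 - 0.02*58.1376 = 2.4708
Step 2: grad_x = 2*5*-0.7118 = -7.1184, grad_y = 2*8*2.4708 = 39.5336
  x_2 = -0.7118 - 0.02*-7.1184 = -0.5695
  y_2 = 2.4708 - 0.02*39.5336 = 1.6802
Step 3: grad_x = 2*5*-0.5695 = -5.6947, grad_y = 2*8*1.6802 = 26.8828
  x_3 = -0.5695 - 0.02*-5.6947 = -0.4556
  y_3 = 1.6802 - 0.02*26.8828 = 1.1425
f(-0.4556, 1.1425) = 5*(-0.4556)^2 + 8*1.1425^2 = 11.4806


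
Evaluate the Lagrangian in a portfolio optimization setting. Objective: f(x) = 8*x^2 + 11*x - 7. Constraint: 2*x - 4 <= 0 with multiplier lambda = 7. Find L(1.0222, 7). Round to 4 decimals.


Step 1: Evaluate f(x).
f(1.0222) = 8*1.0222^2 + 11*1.0222 - 7 = 12.6033
Step 2: Evaluate g(x).
g(1.0222) = 2*1.0222 - 4 = -1.9556
Step 3: Compute Lagrangian.
L = 12.6033 + 7*-1.9556 = -1.0859


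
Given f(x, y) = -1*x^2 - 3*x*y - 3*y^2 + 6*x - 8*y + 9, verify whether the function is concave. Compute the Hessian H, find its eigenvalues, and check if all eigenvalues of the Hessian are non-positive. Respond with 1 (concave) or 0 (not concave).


The Hessian of f(x,y) = -1*x^2 - 3*x*y - 3*y^2 + 6*x - 8*y + 9 is:
H = [[-2, -3], [-3, -6]]
Trace = -2 - 6 = -8
Determinant = -2*-6 - (-3)^2 = 3
Discriminant = (-8)^2 - 4*3 = 52.0
Eigenvalues: lambda_1 = -7.6056, lambda_2 = -0.3944
The function is concave.

1


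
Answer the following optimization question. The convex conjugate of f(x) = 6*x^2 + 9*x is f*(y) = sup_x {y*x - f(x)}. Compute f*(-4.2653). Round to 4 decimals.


f*(y) = sup_x {y*x - a*x^2 - b*x} = sup_x {(y-b)*x - a*x^2}
FOC: (y - b) - 2a*x = 0 => x* = (y - b)/(2a)
x* = (-4.2653 - 9)/(2*6) = -1.1054
f*(-4.2653) = (y-b)^2/(4a) = (-4.2653 - 9)^2/(4*6)
= 175.9682/24 = 7.332


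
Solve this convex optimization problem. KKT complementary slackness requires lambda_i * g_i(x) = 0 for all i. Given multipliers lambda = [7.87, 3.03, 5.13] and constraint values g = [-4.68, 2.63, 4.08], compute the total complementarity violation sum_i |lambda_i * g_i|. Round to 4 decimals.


KKT complementary slackness check:
lambda_1 * g_1 = 7.87 * -4.68 = -36.8316
lambda_2 * g_2 = 3.03 * 2.63 = 7.9689
lambda_3 * g_3 = 5.13 * 4.08 = 20.9304
Total violation = 36.8316 + 7.9689 + 20.9304 = 65.7309


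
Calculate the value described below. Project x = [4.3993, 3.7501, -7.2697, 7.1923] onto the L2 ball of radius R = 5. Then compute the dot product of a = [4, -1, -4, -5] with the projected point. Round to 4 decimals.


Step 1: Compute ||x|| (intermediates to 6 decimals).
||x|| = sqrt(4.3993^2 + 3.7501^2 + (-7.2697)^2 + 7.1923^2) = 11.747119
Step 2: Project.
Since ||x|| > R, scale = R/||x|| = 5/11.747119 = 0.425636, proj(x) = scale * x
proj(x) = [1.8725, 1.596178, -3.094246, 3.061302]
Step 3: Dot product.
a^T * proj(x) = 4*1.8725 - 1*1.596178 - 4*(-3.094246) - 5*3.061302 = 2.9643


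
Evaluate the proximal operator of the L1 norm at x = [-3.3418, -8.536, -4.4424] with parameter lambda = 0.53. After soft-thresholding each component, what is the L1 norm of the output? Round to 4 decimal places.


Soft-thresholding with lambda = 0.53:
prox(-3.3418) = sign(-3.3418)*max(|-3.3418| - 0.53, 0) = -2.8118
prox(-8.536) = sign(-8.536)*max(|-8.536| - 0.53, 0) = -8.006
prox(-4.4424) = sign(-4.4424)*max(|-4.4424| - 0.53, 0) = -3.9124
prox(x) = [-2.8118, -8.006, -3.9124]
||prox(x)||_1 = 2.8118 + 8.006 + 3.9124 = 14.7302


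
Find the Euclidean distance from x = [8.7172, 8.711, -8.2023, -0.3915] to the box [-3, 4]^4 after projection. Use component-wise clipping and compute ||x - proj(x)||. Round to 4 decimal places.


Project each component onto [-3, 4].
clip(8.7172) = 4.0, clip(8.711) = 4.0, clip(-8.2023) = -3.0, clip(-0.3915) = -0.3915
Projection = [4.0, 4.0, -3.0, -0.3915]
Squared diffs: [22.252, 22.1935, 27.0639, 0.0]
Distance = sqrt(71.5094) = 8.4563


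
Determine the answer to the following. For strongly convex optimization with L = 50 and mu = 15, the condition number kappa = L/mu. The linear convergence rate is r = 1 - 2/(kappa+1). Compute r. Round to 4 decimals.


Step 1: Compute the condition number.
kappa = L/mu = 50/15 = 3.3333
Step 2: Compute the convergence rate.
r = 1 - 2/(kappa + 1) = 1 - 2*mu/(L + mu) = (L - mu)/(L + mu) = 35/65 = 0.5385


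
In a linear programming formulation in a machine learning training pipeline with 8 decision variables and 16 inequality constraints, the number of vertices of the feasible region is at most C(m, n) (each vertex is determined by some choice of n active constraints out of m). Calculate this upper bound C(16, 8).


Each vertex corresponds to some choice of n active constraints out of m, so the number of vertices is at most C(m, n) = m! / (n!(m-n)!).
m = 16, n = 8
Numerator: 16 * 15 * 14 * 13 * 12 * 11 * 10 * 9
Denominator: 8! = 40320
C(16, 8) = 12870


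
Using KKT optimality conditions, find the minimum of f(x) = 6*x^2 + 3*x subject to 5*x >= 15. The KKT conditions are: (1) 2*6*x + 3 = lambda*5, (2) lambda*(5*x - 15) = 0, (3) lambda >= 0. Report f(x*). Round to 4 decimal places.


Step 1: Try lambda = 0 (constraint inactive).
x_unc = -3/(2*6) = -0.25
Check: 5*-0.25 = -1.25 < 15 -- violated!
Step 2: Constraint must be active: 5*x = 15
x* = 15/5 = 3.0
lambda = (2*6*3.0 + 3)/5 = 7.8
Step 3: Compute optimal value.
f(x*) = 6*3.0^2 + 3*3.0 = 63.0


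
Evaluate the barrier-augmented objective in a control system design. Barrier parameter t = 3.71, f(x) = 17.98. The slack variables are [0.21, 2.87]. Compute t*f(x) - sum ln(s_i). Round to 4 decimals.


Step 1: Compute log-barrier.
ln values: [-1.5606, 1.0543]
phi = -(-1.5606 + 1.0543) = 0.5063
Step 2: Compute augmented objective.
t*f(x) = 3.71*17.98 = 66.7058
Total = 66.7058 + 0.5063 = 67.2121


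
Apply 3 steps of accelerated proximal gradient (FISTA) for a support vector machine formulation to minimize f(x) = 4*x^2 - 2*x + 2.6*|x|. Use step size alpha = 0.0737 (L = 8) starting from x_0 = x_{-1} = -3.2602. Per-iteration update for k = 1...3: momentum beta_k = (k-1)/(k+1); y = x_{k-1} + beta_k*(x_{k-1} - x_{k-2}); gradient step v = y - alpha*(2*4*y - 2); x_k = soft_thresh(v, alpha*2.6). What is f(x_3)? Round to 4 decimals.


FISTA on f(x) = 4*x^2 - 2*x + 2.6*|x|
L = 8, alpha = 0.0737
Iteration 1: beta = 0.0, y = -3.2602 + 0.0*(-3.2602 + 3.2602) = -3.2602
  grad(y) = -28.0816, v = y - alpha*grad = -1.1906
  prox(v) = soft_thresh(-1.1906, 0.1916) = -0.999
Iteration 2: beta = 0.3333, y = -0.999 + 0.3333*(-0.999 + 3.2602) = -0.2452
  grad(y) = -3.9618, v = y - alpha*grad = 0.0468
  prox(v) = soft_thresh(0.0468, 0.1916) = 0.0
Iteration 3: beta = 0.5, y = 0.0 + 0.5*(0.0 + 0.999) = 0.4995
  grad(y) = 1.9959, v = y - alpha*grad = 0.3524
  prox(v) = soft_thresh(0.3524, 0.1916) = 0.1608
f(x_3) = 4*0.1608^2 - 2*0.1608 + 2.6*|0.1608| = 0.1998


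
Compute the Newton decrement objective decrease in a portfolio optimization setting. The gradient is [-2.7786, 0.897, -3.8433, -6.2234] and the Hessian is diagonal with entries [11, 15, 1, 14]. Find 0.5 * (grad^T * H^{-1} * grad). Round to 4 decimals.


Step 1: H is diagonal, so H^(-1) * g = [-0.2526, 0.0598, -3.8433, -0.4445].
Step 2: g^T H^(-1) g = sum_i g_i^2 / H_ii
  = (-2.7786)^2/11 + (0.897)^2/15 + (-3.8433)^2/1 + (-6.2234)^2/14
  = 0.7019 + 0.0536 + 14.771 + 2.7665 = 18.2929
Step 3: Objective decrease = 0.5 * g^T H^(-1) g = 9.1465


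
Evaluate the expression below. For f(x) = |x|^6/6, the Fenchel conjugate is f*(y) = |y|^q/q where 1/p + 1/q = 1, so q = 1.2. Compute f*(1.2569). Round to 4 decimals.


The conjugate exponent q satisfies 1/p + 1/q = 1.
p = 6, so q = 6/(6 - 1) = 1.2
|y|^q = 1.2569^1.2 = 1.3157
f*(1.2569) = 1.3157 / 1.2 = 1.0964


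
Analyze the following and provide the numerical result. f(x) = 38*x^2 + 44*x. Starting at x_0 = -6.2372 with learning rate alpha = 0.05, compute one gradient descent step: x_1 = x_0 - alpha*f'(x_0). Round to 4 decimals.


We compute the gradient at x_0 and apply the update.
f'(x) = 76*x + 44
f'(-6.2372) = 76*-6.2372 + 44 = -430.0272
x_1 = -6.2372 - 0.05*-430.0272 = 15.2642


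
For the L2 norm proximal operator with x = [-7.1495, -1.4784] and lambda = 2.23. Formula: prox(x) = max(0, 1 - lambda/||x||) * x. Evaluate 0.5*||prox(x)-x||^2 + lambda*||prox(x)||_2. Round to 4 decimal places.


Step 1: Compute ||x||.
||x|| = 7.3008
Step 2: Compute scaling factor.
scale = max(0, 1 - 2.23/7.3008) = 0.6946
Step 3: prox(x) = [-4.9657, -1.0268]
||prox(x)|| = 5.0708
Step 4: Proximal objective.
0.5*||prox-x||^2 = 2.4865
lambda*||prox|| = 11.3079
Total = 13.7942


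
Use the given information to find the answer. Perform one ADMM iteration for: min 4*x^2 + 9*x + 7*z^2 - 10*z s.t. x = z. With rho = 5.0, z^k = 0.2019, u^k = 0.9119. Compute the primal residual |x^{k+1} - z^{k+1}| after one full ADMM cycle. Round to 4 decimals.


ADMM iteration with rho = 5.0, z^k = 0.2019, u^k = 0.9119
Step 1: x-update.
Minimize 4*x^2 + 9*x + (5.0/2)*(x - 0.2019 + 0.9119)^2
FOC: (2*4 + 5.0)*x = -9 + 5.0*(0.2019 - 0.9119)
x^{k+1} = -0.9654
Step 2: z-update.
Minimize 7*z^2 - 10*z + (5.0/2)*(-0.9654 - z + 0.9119)^2
FOC: (2*7 + 5.0)*z = 10 + 5.0*(-0.9654 + 0.9119)
z^{k+1} = 0.5122
Step 3: u-update.
u^{k+1} = 0.9119 - 0.9654 - 0.5122 = -0.5657
Step 4: Primal residual = |-0.9654 - 0.5122| = 1.4776


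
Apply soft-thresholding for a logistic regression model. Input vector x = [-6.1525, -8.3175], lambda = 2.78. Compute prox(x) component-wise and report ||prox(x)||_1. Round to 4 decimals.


Soft-thresholding with lambda = 2.78:
prox(-6.1525) = sign(-6.1525)*max(|-6.1525| - 2.78, 0) = -3.3725
prox(-8.3175) = sign(-8.3175)*max(|-8.3175| - 2.78, 0) = -5.5375
prox(x) = [-3.3725, -5.5375]
||prox(x)||_1 = 3.3725 + 5.5375 = 8.91


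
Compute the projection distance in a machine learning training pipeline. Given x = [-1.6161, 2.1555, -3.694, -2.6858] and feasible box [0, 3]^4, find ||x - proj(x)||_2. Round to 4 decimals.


Project each component onto [0, 3].
clip(-1.6161) = 0.0, clip(2.1555) = 2.1555, clip(-3.694) = 0.0, clip(-2.6858) = 0.0
Projection = [0.0, 2.1555, 0.0, 0.0]
Squared diffs: [2.6118, 0.0, 13.6456, 7.2135]
Distance = sqrt(23.4709) = 4.8447


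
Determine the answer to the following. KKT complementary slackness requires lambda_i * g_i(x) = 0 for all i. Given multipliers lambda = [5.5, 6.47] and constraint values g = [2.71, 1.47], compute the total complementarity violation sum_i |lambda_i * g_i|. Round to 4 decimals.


KKT complementary slackness check:
lambda_1 * g_1 = 5.5 * 2.71 = 14.905
lambda_2 * g_2 = 6.47 * 1.47 = 9.5109
Total violation = 14.905 + 9.5109 = 24.4159


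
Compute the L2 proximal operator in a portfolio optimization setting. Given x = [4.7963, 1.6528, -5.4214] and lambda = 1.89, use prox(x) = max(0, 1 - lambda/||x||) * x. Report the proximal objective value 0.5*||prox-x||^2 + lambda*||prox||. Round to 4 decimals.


Step 1: Compute ||x||.
||x|| = 7.4248
Step 2: Compute scaling factor.
scale = max(0, 1 - 1.89/7.4248) = 0.7454
Step 3: prox(x) = [3.5754, 1.2321, -4.0414]
||prox(x)|| = 5.5348
Step 4: Proximal objective.
0.5*||prox-x||^2 = 1.7861
lambda*||prox|| = 10.4608
Total = 12.2468


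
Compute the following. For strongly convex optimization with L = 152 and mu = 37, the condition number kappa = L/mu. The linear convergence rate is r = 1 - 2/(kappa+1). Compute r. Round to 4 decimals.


Step 1: Compute the condition number.
kappa = L/mu = 152/37 = 4.1081
Step 2: Compute the convergence rate.
r = 1 - 2/(kappa + 1) = 1 - 2*mu/(L + mu) = (L - mu)/(L + mu) = 115/189 = 0.6085


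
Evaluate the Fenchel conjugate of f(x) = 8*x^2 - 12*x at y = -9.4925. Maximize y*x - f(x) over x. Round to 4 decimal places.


f*(y) = sup_x {y*x - a*x^2 - b*x} = sup_x {(y-b)*x - a*x^2}
FOC: (y - b) - 2a*x = 0 => x* = (y - b)/(2a)
x* = (-9.4925 + 12)/(2*8) = 0.1567
f*(-9.4925) = (y-b)^2/(4a) = (-9.4925 + 12)^2/(4*8)
= 6.2876/32 = 0.1965


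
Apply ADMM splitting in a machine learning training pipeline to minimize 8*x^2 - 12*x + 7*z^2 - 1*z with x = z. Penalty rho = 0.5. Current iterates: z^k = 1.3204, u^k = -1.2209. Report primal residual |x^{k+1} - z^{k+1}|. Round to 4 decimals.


ADMM iteration with rho = 0.5, z^k = 1.3204, u^k = -1.2209
Step 1: x-update.
Minimize 8*x^2 - 12*x + (0.5/2)*(x - 1.3204 - 1.2209)^2
FOC: (2*8 + 0.5)*x = 12 + 0.5*(1.3204 + 1.2209)
x^{k+1} = 0.8043
Step 2: z-update.
Minimize 7*z^2 - 1*z + (0.5/2)*(0.8043 - z - 1.2209)^2
FOC: (2*7 + 0.5)*z = 1 + 0.5*(0.8043 - 1.2209)
z^{k+1} = 0.0546
Step 3: u-update.
u^{k+1} = -1.2209 + 0.8043 - 0.0546 = -0.4712
Step 4: Primal residual = |0.8043 - 0.0546| = 0.7497


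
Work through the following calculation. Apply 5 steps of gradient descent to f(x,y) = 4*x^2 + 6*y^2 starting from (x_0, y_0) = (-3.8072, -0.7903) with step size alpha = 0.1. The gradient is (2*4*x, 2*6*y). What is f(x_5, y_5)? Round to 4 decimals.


Gradient descent on f(x,y) = 4*x^2 + 6*y^2.
Starting point: (-3.8072, -0.7903), alpha = 0.1
Step 1: grad_x = 2*4*-3.8072 = -30.4576, grad_y = 2*6*-0.7903 = -9.4836
  x_1 = -3.8072 - 0.1*-30.4576 = -0.7614
  y_1 = -0.7903 - 0.1*-9.4836 = 0.1581
Step 2: grad_x = 2*4*-0.7614 = -6.0915, grad_y = 2*6*0.1581 = 1.8967
  x_2 = -0.7614 - 0.1*-6.0915 = -0.1523
  y_2 = 0.1581 - 0.1*1.8967 = -0.0316
Step 3: grad_x = 2*4*-0.1523 = -1.2183, grad_y = 2*6*-0.0316 = -0.3793
  x_3 = -0.1523 - 0.1*-1.2183 = -0.0305
  y_3 = -0.0316 - 0.1*-0.3793 = 0.0063
Step 4: grad_x = 2*4*-0.0305 = -0.2437, grad_y = 2*6*0.0063 = 0.0759
  x_4 = -0.0305 - 0.1*-0.2437 = -0.0061
  y_4 = 0.0063 - 0.1*0.0759 = -0.0013
Step 5: grad_x = 2*4*-0.0061 = -0.0487, grad_y = 2*6*-0.0013 = -0.0152
  x_5 = -0.0061 - 0.1*-0.0487 = -0.0012
  y_5 = -0.0013 - 0.1*-0.0152 = 0.0003
f(-0.0012, 0.0003) = 4*(-0.0012)^2 + 6*0.0003^2 = 0.0


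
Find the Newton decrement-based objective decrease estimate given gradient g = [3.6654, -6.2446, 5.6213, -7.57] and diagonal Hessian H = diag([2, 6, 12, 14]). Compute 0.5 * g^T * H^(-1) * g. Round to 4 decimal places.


Step 1: H is diagonal, so H^(-1) * g = [1.8327, -1.0408, 0.4684, -0.5407].
Step 2: g^T H^(-1) g = sum_i g_i^2 / H_ii
  = (3.6654)^2/2 + (-6.2446)^2/6 + (5.6213)^2/12 + (-7.57)^2/14
  = 6.7176 + 6.4992 + 2.6333 + 4.0932 = 19.9432
Step 3: Objective decrease = 0.5 * g^T H^(-1) g = 9.9716


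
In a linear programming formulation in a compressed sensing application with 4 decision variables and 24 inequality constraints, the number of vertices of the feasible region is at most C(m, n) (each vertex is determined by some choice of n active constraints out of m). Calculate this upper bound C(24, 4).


Each vertex corresponds to some choice of n active constraints out of m, so the number of vertices is at most C(m, n) = m! / (n!(m-n)!).
m = 24, n = 4
Numerator: 24 * 23 * 22 * 21
Denominator: 4! = 24
C(24, 4) = 10626


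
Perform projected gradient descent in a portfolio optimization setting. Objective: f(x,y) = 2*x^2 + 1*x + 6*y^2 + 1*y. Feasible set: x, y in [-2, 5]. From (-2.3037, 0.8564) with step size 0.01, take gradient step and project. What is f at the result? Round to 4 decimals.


Step 1: Compute gradient at (-2.3037, 0.8564).
grad_x = 2*2*-2.3037 + 1 = -8.2148
grad_y = 2*6*0.8564 + 1 = 11.2768
Step 2: Gradient step.
x_raw = -2.3037 - 0.01*-8.2148 = -2.2216
y_raw = 0.8564 - 0.01*11.2768 = 0.7436
Step 3: Project onto [-2, 5].
x_proj = clip(-2.2216) = -2.0
y_proj = clip(0.7436) = 0.7436
Step 4: Evaluate f.
f(-2.0, 0.7436) = 10.0616


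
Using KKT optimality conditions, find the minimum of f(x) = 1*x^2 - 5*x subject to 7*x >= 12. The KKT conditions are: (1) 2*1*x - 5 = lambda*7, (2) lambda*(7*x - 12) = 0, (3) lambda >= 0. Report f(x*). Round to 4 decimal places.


Step 1: Try lambda = 0 (constraint inactive).
Stationarity: 2*1*x - 5 = 0
x* = 5/(2*1) = 2.5
Check constraint: 7*2.5 = 17.5 >= 12 -- satisfied.
Step 2: Compute optimal value.
f(x*) = 1*2.5^2 - 5*2.5 = -6.25


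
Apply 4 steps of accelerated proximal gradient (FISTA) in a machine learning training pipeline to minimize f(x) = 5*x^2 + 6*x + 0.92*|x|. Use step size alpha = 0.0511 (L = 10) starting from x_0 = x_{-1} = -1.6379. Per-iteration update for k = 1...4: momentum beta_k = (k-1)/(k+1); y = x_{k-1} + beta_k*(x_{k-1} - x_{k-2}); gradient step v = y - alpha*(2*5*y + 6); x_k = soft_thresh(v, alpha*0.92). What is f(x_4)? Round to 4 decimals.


FISTA on f(x) = 5*x^2 + 6*x + 0.92*|x|
L = 10, alpha = 0.0511
Iteration 1: beta = 0.0, y = -1.6379 + 0.0*(-1.6379 + 1.6379) = -1.6379
  grad(y) = -10.379, v = y - alpha*grad = -1.1075
  prox(v) = soft_thresh(-1.1075, 0.047) = -1.0605
Iteration 2: beta = 0.3333, y = -1.0605 + 0.3333*(-1.0605 + 1.6379) = -0.8681
  grad(y) = -2.6806, v = y - alpha*grad = -0.7311
  prox(v) = soft_thresh(-0.7311, 0.047) = -0.6841
Iteration 3: beta = 0.5, y = -0.6841 + 0.5*(-0.6841 + 1.0605) = -0.4958
  grad(y) = 1.0416, v = y - alpha*grad = -0.5491
  prox(v) = soft_thresh(-0.5491, 0.047) = -0.5021
Iteration 4: beta = 0.6, y = -0.5021 + 0.6*(-0.5021 + 0.6841) = -0.3928
  grad(y) = 2.0715, v = y - alpha*grad = -0.4987
  prox(v) = soft_thresh(-0.4987, 0.047) = -0.4517
f(x_4) = 5*(-0.4517)^2 + 6*(-0.4517) + 0.92*|-0.4517| = -1.2745


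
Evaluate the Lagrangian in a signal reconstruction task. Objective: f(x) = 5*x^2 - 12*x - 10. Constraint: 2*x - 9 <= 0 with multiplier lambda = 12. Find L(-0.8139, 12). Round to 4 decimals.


Step 1: Evaluate f(x).
f(-0.8139) = 5*(-0.8139)^2 - 12*(-0.8139) - 10 = 3.079
Step 2: Evaluate g(x).
g(-0.8139) = 2*-0.8139 - 9 = -10.6278
Step 3: Compute Lagrangian.
L = 3.079 + 12*-10.6278 = -124.4546


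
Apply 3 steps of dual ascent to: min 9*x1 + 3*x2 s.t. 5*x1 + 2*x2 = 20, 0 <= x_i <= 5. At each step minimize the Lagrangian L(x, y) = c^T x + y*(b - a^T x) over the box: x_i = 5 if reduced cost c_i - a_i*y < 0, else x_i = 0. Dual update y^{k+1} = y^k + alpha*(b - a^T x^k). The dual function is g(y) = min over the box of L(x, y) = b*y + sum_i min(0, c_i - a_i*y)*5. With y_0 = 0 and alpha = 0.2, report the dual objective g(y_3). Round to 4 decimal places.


Dual ascent for LP: min 9*x1 + 3*x2, 5*x1 + 2*x2 = 20, 0 <= x_i <= 5
Step 1: y^k = 0.0, reduced costs: (9.0, 3.0)
  x^k = (0.0, 0.0), subgradient = b - a^T x = 20.0
  y^{k+1} = 0.0 + 0.2*20.0 = 4.0
Step 2: y^k = 4.0, reduced costs: (-11.0, -5.0)
  x^k = (5.0, 5.0), subgradient = b - a^T x = -15.0
  y^{k+1} = 4.0 + 0.2*-15.0 = 1.0
Step 3: y^k = 1.0, reduced costs: (4.0, 1.0)
  x^k = (0.0, 0.0), subgradient = b - a^T x = 20.0
  y^{k+1} = 1.0 + 0.2*20.0 = 5.0
Dual objective at y_3 = 5.0: reduced costs (-16.0, -7.0), box minimizer x = (5.0, 5.0)
g(y_3) = b*y + (c1 - a1*y)*x1 + (c2 - a2*y)*x2 = 20*5.0 + (-16.0)*5.0 + (-7.0)*5.0 = 100.0 - 80.0 - 35.0 = -15.0


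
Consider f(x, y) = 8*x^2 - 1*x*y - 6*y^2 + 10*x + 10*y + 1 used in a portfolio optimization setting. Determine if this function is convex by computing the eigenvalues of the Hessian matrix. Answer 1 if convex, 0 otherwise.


The Hessian of f(x,y) = 8*x^2 - 1*x*y - 6*y^2 + 10*x + 10*y + 1 is:
H = [[16, -1], [-1, -12]]
Trace = 16 - 12 = 4
Determinant = 16*-12 - (-1)^2 = -193
Discriminant = (4)^2 - 4*-193 = 788.0
Eigenvalues: lambda_1 = -12.0357, lambda_2 = 16.0357
The function is not convex.

0


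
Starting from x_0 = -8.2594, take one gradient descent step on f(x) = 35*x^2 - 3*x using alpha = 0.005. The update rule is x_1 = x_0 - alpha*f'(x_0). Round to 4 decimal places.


We compute the gradient at x_0 and apply the update.
f'(x) = 70*x - 3
f'(-8.2594) = 70*-8.2594 - 3 = -581.158
x_1 = -8.2594 - 0.005*-581.158 = -5.3536


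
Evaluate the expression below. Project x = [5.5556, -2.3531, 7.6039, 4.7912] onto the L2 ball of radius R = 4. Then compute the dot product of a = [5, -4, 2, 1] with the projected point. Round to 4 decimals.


Step 1: Compute ||x|| (intermediates to 6 decimals).
||x|| = sqrt(5.5556^2 + (-2.3531)^2 + 7.6039^2 + 4.7912^2) = 10.824817
Step 2: Project.
Since ||x|| > R, scale = R/||x|| = 4/10.824817 = 0.369521, proj(x) = scale * x
proj(x) = [2.052911, -0.86952, 2.809801, 1.770449]
Step 3: Dot product.
a^T * proj(x) = 5*2.052911 - 4*(-0.86952) + 2*2.809801 + 1*1.770449 = 21.1327


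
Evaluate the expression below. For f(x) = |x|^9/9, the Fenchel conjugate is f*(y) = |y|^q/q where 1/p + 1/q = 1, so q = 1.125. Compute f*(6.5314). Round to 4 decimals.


The conjugate exponent q satisfies 1/p + 1/q = 1.
p = 9, so q = 9/(9 - 1) = 1.125
|y|^q = 6.5314^1.125 = 8.2581
f*(6.5314) = 8.2581 / 1.125 = 7.3406


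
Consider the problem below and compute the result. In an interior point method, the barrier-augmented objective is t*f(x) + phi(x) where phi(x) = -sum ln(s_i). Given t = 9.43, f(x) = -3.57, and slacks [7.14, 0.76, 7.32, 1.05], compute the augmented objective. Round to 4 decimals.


Step 1: Compute log-barrier.
ln values: [1.9657, -0.2744, 1.9906, 0.0488]
phi = -(1.9657 - 0.2744 + 1.9906 + 0.0488) = -3.7307
Step 2: Compute augmented objective.
t*f(x) = 9.43*-3.57 = -33.6651
Total = -33.6651 - 3.7307 = -37.3958


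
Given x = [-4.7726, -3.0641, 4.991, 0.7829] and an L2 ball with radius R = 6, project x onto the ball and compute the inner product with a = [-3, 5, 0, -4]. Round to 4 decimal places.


Step 1: Compute ||x|| (intermediates to 6 decimals).
||x|| = sqrt((-4.7726)^2 + (-3.0641)^2 + 4.991^2 + 0.7829^2) = 7.595356
Step 2: Project.
Since ||x|| > R, scale = R/||x|| = 6/7.595356 = 0.789956, proj(x) = scale * x
proj(x) = [-3.770144, -2.420504, 3.94267, 0.618457]
Step 3: Dot product.
a^T * proj(x) = -3*(-3.770144) + 5*(-2.420504) + 0*3.94267 - 4*0.618457 = -3.2659


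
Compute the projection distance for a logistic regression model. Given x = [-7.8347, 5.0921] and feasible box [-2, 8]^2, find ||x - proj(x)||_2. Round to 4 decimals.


Project each component onto [-2, 8].
clip(-7.8347) = -2.0, clip(5.0921) = 5.0921
Projection = [-2.0, 5.0921]
Squared diffs: [34.0437, 0.0]
Distance = sqrt(34.0437) = 5.8347


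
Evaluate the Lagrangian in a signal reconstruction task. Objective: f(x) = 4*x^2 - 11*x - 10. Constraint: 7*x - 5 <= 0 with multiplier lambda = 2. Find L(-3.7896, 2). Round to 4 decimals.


Step 1: Evaluate f(x).
f(-3.7896) = 4*(-3.7896)^2 - 11*(-3.7896) - 10 = 89.1299
Step 2: Evaluate g(x).
g(-3.7896) = 7*-3.7896 - 5 = -31.5272
Step 3: Compute Lagrangian.
L = 89.1299 + 2*-31.5272 = 26.0755


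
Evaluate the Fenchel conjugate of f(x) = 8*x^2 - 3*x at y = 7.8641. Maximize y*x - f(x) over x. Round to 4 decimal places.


f*(y) = sup_x {y*x - a*x^2 - b*x} = sup_x {(y-b)*x - a*x^2}
FOC: (y - b) - 2a*x = 0 => x* = (y - b)/(2a)
x* = (7.8641 + 3)/(2*8) = 0.679
f*(7.8641) = (y-b)^2/(4a) = (7.8641 + 3)^2/(4*8)
= 118.0287/32 = 3.6884


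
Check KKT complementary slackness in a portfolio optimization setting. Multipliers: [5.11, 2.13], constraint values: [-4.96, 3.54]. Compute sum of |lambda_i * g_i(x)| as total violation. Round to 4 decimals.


KKT complementary slackness check:
lambda_1 * g_1 = 5.11 * -4.96 = -25.3456
lambda_2 * g_2 = 2.13 * 3.54 = 7.5402
Total violation = 25.3456 + 7.5402 = 32.8858


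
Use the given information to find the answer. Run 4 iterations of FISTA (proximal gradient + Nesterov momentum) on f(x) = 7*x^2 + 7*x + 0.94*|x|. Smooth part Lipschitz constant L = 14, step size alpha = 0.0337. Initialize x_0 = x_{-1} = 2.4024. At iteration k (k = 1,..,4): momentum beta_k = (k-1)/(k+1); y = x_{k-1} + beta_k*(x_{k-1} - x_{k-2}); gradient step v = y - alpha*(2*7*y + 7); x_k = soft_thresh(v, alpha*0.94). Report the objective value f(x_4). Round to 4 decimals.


FISTA on f(x) = 7*x^2 + 7*x + 0.94*|x|
L = 14, alpha = 0.0337
Iteration 1: beta = 0.0, y = 2.4024 + 0.0*(2.4024 - 2.4024) = 2.4024
  grad(y) = 40.6336, v = y - alpha*grad = 1.033
  prox(v) = soft_thresh(1.033, 0.0317) = 1.0014
Iteration 2: beta = 0.3333, y = 1.0014 + 0.3333*(1.0014 - 2.4024) = 0.5344
  grad(y) = 14.481, v = y - alpha*grad = 0.0463
  prox(v) = soft_thresh(0.0463, 0.0317) = 0.0147
Iteration 3: beta = 0.5, y = 0.0147 + 0.5*(0.0147 - 1.0014) = -0.4787
  grad(y) = 0.2985, v = y - alpha*grad = -0.4887
  prox(v) = soft_thresh(-0.4887, 0.0317) = -0.4571
Iteration 4: beta = 0.6, y = -0.4571 + 0.6*(-0.4571 - 0.0147) = -0.7401
  grad(y) = -3.3614, v = y - alpha*grad = -0.6268
  prox(v) = soft_thresh(-0.6268, 0.0317) = -0.5951
f(x_4) = 7*(-0.5951)^2 + 7*(-0.5951) + 0.94*|-0.5951| = -1.1272


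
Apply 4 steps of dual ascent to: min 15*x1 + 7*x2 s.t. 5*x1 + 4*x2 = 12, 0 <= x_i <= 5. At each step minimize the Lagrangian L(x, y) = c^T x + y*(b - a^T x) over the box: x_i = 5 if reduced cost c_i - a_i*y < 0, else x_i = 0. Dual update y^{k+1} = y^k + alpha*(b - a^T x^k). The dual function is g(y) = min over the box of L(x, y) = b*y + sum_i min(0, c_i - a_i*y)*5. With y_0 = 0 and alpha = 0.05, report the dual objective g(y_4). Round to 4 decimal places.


Dual ascent for LP: min 15*x1 + 7*x2, 5*x1 + 4*x2 = 12, 0 <= x_i <= 5
Step 1: y^k = 0.0, reduced costs: (15.0, 7.0)
  x^k = (0.0, 0.0), subgradient = b - a^T x = 12.0
  y^{k+1} = 0.0 + 0.05*12.0 = 0.6
Step 2: y^k = 0.6, reduced costs: (12.0, 4.6)
  x^k = (0.0, 0.0), subgradient = b - a^T x = 12.0
  y^{k+1} = 0.6 + 0.05*12.0 = 1.2
Step 3: y^k = 1.2, reduced costs: (9.0, 2.2)
  x^k = (0.0, 0.0), subgradient = b - a^T x = 12.0
  y^{k+1} = 1.2 + 0.05*12.0 = 1.8
Step 4: y^k = 1.8, reduced costs: (6.0, -0.2)
  x^k = (0.0, 5.0), subgradient = b - a^T x = -8.0
  y^{k+1} = 1.8 + 0.05*-8.0 = 1.4
Dual objective at y_4 = 1.4: reduced costs (8.0, 1.4), box minimizer x = (0.0, 0.0)
g(y_4) = b*y + (c1 - a1*y)*x1 + (c2 - a2*y)*x2 = 12*1.4 + 8.0*0.0 + 1.4*0.0 = 16.8 + 0.0 + 0.0 = 16.8


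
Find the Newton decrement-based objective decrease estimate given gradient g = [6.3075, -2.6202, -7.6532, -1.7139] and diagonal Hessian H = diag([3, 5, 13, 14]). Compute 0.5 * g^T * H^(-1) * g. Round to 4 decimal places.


Step 1: H is diagonal, so H^(-1) * g = [2.1025, -0.524, -0.5887, -0.1224].
Step 2: g^T H^(-1) g = sum_i g_i^2 / H_ii
  = (6.3075)^2/3 + (-2.6202)^2/5 + (-7.6532)^2/13 + (-1.7139)^2/14
  = 13.2615 + 1.3731 + 4.5055 + 0.2098 = 19.3499
Step 3: Objective decrease = 0.5 * g^T H^(-1) g = 9.675


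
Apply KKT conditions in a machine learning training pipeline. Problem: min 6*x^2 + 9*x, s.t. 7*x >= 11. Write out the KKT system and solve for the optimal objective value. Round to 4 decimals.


Step 1: Try lambda = 0 (constraint inactive).
x_unc = -9/(2*6) = -0.75
Check: 7*-0.75 = -5.25 < 11 -- violated!
Step 2: Constraint must be active: 7*x = 11
x* = 11/7 = 1.5714 (rounded; the exact value 11/7 is used below)
lambda = (2*6*(11/7) + 9)/7 = 3.9796
Step 3: Compute optimal value.
f(x*) = 6*(11/7)^2 + 9*(11/7) = 28.9592
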